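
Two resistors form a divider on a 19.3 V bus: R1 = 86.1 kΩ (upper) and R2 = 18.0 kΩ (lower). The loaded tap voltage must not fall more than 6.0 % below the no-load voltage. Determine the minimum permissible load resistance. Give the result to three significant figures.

Output resistance R_th = R1‖R2 = (86.1 × 18.0)/104.1 = 14.89 kΩ.
The fractional drop is R_th/(R_th + R_L); requiring this ≤ 0.0600 gives R_L ≥ R_th(1/0.0600 − 1) = 14.89 × 15.67 = 233 kΩ.

R_L(min) ≈ 233 kΩ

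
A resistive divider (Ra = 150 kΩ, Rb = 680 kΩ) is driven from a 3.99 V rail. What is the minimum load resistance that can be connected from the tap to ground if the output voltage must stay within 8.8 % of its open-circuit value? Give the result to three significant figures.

R_L(min) ≈ 1.27 MΩ

Output resistance R_th = Ra‖Rb = (150 × 680)/830.0 = 122.9 kΩ.
The fractional drop is R_th/(R_th + R_L); requiring this ≤ 0.0880 gives R_L ≥ R_th(1/0.0880 − 1) = 122.9 × 10.36 = 1.27 MΩ.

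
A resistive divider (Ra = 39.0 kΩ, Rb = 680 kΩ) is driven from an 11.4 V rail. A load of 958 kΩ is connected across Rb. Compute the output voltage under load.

The load sits in parallel with Rb: Rb‖R_L = (680 × 958) / (680 + 958) = 397.7 kΩ.
V_out = 11.4 × 397.7 / (39.0 + 397.7) = 11.4 × 397.7/436.7 = 10.4 V.
(Unloaded it would have been 10.8 V.)

V_out ≈ 10.4 V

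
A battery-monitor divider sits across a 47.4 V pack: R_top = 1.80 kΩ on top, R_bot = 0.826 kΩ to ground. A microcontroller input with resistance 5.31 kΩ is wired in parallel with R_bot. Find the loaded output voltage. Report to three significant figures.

V_out ≈ 13.5 V

The load sits in parallel with R_bot: R_bot‖R_L = (826 × 5310) / (826 + 5310) = 714.8 Ω.
V_out = 47.4 × 714.8 / (1800 + 714.8) = 47.4 × 714.8/2515 = 13.5 V.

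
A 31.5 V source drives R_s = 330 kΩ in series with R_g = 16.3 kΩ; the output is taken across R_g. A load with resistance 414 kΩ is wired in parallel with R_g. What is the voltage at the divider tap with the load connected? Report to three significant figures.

V_out ≈ 1.43 V

The load sits in parallel with R_g: R_g‖R_L = (16.3 × 414) / (16.3 + 414) = 15.68 kΩ.
V_out = 31.5 × 15.68 / (330 + 15.68) = 31.5 × 15.68/345.7 = 1.43 V.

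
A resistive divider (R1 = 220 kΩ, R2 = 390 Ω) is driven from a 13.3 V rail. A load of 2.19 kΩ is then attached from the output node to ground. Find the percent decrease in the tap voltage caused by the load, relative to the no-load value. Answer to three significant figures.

Unloaded V = 13.3 × 390/220400 = 0.02354 V.
Loaded: R2‖R_L = 331.0 Ω, giving V = 13.3 × 331.0/220300 = 0.01998 V.
Drop = (0.02354 − 0.01998) / 0.02354 = 15.1 %.

15.1 %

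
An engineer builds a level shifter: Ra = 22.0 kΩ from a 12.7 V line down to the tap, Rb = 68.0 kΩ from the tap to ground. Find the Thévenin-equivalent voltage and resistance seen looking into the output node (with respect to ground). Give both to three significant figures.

V_th = 9.60 V, R_th = 16.6 kΩ

V_th is the open-circuit tap voltage: 12.7 × 68.0/(22.0 + 68.0) = 9.60 V.
With the supply zeroed, Ra and Rb appear in parallel from the tap: R_th = Ra‖Rb = (22.0 × 68.0)/90.00 = 16.6 kΩ.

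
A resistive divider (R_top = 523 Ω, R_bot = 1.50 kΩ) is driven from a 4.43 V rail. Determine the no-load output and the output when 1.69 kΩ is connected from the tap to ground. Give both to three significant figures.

Open-circuit: V = 4.43 × 1500/(523 + 1500) = 3.28 V.
With the load, R_bot becomes R_bot‖R_L = 794.7 Ω, so V = 4.43 × 794.7/1318 = 2.67 V.

Unloaded: 3.28 V; loaded: 2.67 V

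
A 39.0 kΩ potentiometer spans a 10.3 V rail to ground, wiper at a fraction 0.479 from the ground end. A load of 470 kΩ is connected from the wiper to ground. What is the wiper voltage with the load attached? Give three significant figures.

V ≈ 4.83 V

The wiper splits the pot into (1−α)R = 20.32 kΩ above and αR = 18.68 kΩ below.
Lower section ‖ load = 17.97 kΩ.
V_wiper = 10.3 × 17.97/(20.32 + 17.97) = 4.83 V.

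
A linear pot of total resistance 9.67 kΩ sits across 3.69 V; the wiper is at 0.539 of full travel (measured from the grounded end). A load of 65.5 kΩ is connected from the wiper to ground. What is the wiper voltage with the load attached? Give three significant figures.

The wiper splits the pot into (1−α)R = 4.458 kΩ above and αR = 5.212 kΩ below.
Lower section ‖ load = 4.828 kΩ.
V_wiper = 3.69 × 4.828/(4.458 + 4.828) = 1.92 V.

V ≈ 1.92 V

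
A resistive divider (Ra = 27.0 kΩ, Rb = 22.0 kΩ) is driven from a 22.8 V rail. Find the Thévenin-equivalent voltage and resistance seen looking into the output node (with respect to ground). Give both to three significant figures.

V_th is the open-circuit tap voltage: 22.8 × 22.0/(27.0 + 22.0) = 10.2 V.
With the supply zeroed, Ra and Rb appear in parallel from the tap: R_th = Ra‖Rb = (27.0 × 22.0)/49.00 = 12.1 kΩ.

V_th = 10.2 V, R_th = 12.1 kΩ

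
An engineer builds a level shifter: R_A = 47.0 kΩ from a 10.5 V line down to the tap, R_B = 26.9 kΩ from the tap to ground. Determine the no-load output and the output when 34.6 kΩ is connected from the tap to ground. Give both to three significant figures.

Open-circuit: V = 10.5 × 26.9/(47.0 + 26.9) = 3.82 V.
With the load, R_B becomes R_B‖R_L = 15.13 kΩ, so V = 10.5 × 15.13/62.13 = 2.56 V.

Unloaded: 3.82 V; loaded: 2.56 V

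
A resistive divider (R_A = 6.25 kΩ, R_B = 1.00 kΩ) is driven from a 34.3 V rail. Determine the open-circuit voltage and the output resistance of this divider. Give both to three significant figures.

V_th = 4.73 V, R_th = 862 Ω

V_th is the open-circuit tap voltage: 34.3 × 1.00/(6.25 + 1.00) = 4.73 V.
With the supply zeroed, R_A and R_B appear in parallel from the tap: R_th = R_A‖R_B = (6.25 × 1.00)/7.250 = 862 Ω.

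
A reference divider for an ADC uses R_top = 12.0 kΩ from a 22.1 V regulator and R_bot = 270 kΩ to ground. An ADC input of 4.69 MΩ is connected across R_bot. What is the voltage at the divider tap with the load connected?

V_out ≈ 21.1 V

The load sits in parallel with R_bot: R_bot‖R_L = (270 × 4690) / (270 + 4690) = 255.3 kΩ.
V_out = 22.1 × 255.3 / (12.0 + 255.3) = 22.1 × 255.3/267.3 = 21.1 V.
(Unloaded it would have been 21.2 V.)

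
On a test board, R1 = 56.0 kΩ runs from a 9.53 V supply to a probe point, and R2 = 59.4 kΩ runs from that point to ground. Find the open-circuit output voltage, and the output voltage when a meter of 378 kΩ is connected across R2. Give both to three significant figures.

Unloaded: 4.91 V; loaded: 4.56 V

Open-circuit: V = 9.53 × 59.4/(56.0 + 59.4) = 4.91 V.
With the load, R2 becomes R2‖R_L = 51.33 kΩ, so V = 9.53 × 51.33/107.3 = 4.56 V.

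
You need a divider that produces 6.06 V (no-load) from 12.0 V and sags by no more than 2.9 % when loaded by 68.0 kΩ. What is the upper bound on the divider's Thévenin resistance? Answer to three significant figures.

R_th ≤ 2.03 kΩ

Loading drop = R_th/(R_th + R_L) ≤ 0.0290, so R_th ≤ R_L · ε/(1−ε) = 68.0 kΩ × 0.0290/0.9710 = 2.03 kΩ.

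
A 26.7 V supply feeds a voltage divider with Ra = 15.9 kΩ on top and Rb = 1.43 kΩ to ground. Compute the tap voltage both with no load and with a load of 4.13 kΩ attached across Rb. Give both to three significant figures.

Open-circuit: V = 26.7 × 1.43/(15.9 + 1.43) = 2.20 V.
With the load, Rb becomes Rb‖R_L = 1.062 kΩ, so V = 26.7 × 1.062/16.96 = 1.67 V.

Unloaded: 2.20 V; loaded: 1.67 V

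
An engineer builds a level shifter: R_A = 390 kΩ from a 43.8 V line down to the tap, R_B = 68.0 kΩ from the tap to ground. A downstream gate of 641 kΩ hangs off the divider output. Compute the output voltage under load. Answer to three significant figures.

The load sits in parallel with R_B: R_B‖R_L = (68.0 × 641) / (68.0 + 641) = 61.48 kΩ.
V_out = 43.8 × 61.48 / (390 + 61.48) = 43.8 × 61.48/451.5 = 5.96 V.

V_out ≈ 5.96 V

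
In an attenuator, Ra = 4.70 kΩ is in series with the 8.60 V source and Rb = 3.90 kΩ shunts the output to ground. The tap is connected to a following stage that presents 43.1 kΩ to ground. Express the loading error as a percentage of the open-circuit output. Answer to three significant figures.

4.71 %

The divider's output (Thévenin) resistance is Ra‖Rb = 2.131 kΩ.
Fractional drop under load = R_th/(R_th + R_L) = 2.131 / (2.131 + 43.1) = 0.04712.
So the output falls by 4.71 %.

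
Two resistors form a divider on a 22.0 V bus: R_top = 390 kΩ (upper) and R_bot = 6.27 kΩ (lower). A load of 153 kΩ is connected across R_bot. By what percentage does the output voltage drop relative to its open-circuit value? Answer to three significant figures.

The divider's output (Thévenin) resistance is R_top‖R_bot = 6.171 kΩ.
Fractional drop under load = R_th/(R_th + R_L) = 6.171 / (6.171 + 153) = 0.03877.
So the output falls by 3.88 %.

3.88 %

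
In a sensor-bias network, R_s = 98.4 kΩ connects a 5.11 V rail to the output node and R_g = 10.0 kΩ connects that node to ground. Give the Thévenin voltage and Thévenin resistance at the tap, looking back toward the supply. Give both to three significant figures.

V_th is the open-circuit tap voltage: 5.11 × 10.0/(98.4 + 10.0) = 0.471 V.
With the supply zeroed, R_s and R_g appear in parallel from the tap: R_th = R_s‖R_g = (98.4 × 10.0)/108.4 = 9.08 kΩ.

V_th = 0.471 V, R_th = 9.08 kΩ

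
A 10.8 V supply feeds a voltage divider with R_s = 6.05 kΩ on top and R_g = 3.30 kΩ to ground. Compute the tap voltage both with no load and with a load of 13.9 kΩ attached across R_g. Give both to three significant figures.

Open-circuit: V = 10.8 × 3.30/(6.05 + 3.30) = 3.81 V.
With the load, R_g becomes R_g‖R_L = 2.667 kΩ, so V = 10.8 × 2.667/8.717 = 3.30 V.

Unloaded: 3.81 V; loaded: 3.30 V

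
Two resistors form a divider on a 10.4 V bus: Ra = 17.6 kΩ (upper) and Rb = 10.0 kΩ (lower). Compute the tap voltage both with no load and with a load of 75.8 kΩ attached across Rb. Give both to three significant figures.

Open-circuit: V = 10.4 × 10.0/(17.6 + 10.0) = 3.77 V.
With the load, Rb becomes Rb‖R_L = 8.834 kΩ, so V = 10.4 × 8.834/26.43 = 3.48 V.

Unloaded: 3.77 V; loaded: 3.48 V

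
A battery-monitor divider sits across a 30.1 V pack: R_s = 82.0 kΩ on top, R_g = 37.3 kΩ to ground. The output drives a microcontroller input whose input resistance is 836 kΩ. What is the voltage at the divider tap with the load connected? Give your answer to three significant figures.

The load sits in parallel with R_g: R_g‖R_L = (37.3 × 836) / (37.3 + 836) = 35.71 kΩ.
V_out = 30.1 × 35.71 / (82.0 + 35.71) = 30.1 × 35.71/117.7 = 9.13 V.

V_out ≈ 9.13 V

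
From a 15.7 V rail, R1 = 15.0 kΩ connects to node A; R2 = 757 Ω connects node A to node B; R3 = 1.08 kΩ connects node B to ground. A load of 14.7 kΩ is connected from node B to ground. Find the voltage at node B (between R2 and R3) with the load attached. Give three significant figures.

At node B, R3 is in parallel with the load: R3‖R_L = 1006 Ω.
Below node A the resistance is R2 + (R3‖R_L) = 1763 Ω, so V_A = 15.7 × 1763/16760 = 1.651 V.
Then V_B = V_A × (R3‖R_L)/(R2 + R3‖R_L) = 1.651 × 1006/1763 = 0.942 V.

V ≈ 0.942 V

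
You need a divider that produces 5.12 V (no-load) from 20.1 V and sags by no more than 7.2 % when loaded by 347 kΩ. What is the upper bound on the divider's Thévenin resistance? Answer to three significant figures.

R_th ≤ 26.9 kΩ

Loading drop = R_th/(R_th + R_L) ≤ 0.0720, so R_th ≤ R_L · ε/(1−ε) = 347 kΩ × 0.0720/0.9280 = 26.9 kΩ.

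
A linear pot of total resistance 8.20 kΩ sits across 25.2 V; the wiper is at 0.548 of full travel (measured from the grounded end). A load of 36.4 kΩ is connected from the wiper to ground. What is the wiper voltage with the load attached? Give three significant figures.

The wiper splits the pot into (1−α)R = 3.706 kΩ above and αR = 4.494 kΩ below.
Lower section ‖ load = 4.000 kΩ.
V_wiper = 25.2 × 4.000/(3.706 + 4.000) = 13.1 V.

V ≈ 13.1 V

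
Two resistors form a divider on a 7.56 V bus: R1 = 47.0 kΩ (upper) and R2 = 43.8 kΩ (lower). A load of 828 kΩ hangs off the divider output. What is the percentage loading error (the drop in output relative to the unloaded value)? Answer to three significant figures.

The divider's output (Thévenin) resistance is R1‖R2 = 22.67 kΩ.
Fractional drop under load = R_th/(R_th + R_L) = 22.67 / (22.67 + 828) = 0.02665.
So the output falls by 2.67 %.

2.67 %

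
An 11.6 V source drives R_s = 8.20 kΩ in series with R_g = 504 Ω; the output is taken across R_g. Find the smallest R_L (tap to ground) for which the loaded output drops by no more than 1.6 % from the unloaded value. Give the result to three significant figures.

R_L(min) ≈ 29.2 kΩ

Output resistance R_th = R_s‖R_g = (8200 × 504)/8704 = 474.8 Ω.
The fractional drop is R_th/(R_th + R_L); requiring this ≤ 0.0160 gives R_L ≥ R_th(1/0.0160 − 1) = 474.8 × 61.50 = 29.2 kΩ.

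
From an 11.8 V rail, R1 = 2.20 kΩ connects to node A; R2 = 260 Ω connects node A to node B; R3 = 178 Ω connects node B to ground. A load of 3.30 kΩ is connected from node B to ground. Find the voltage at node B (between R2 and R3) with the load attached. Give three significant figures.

At node B, R3 is in parallel with the load: R3‖R_L = 168.9 Ω.
Below node A the resistance is R2 + (R3‖R_L) = 428.9 Ω, so V_A = 11.8 × 428.9/2629 = 1.925 V.
Then V_B = V_A × (R3‖R_L)/(R2 + R3‖R_L) = 1.925 × 168.9/428.9 = 0.758 V.

V ≈ 0.758 V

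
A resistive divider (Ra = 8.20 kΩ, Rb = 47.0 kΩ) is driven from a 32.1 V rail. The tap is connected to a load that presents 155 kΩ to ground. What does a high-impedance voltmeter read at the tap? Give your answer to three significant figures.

V_out ≈ 26.2 V

The load sits in parallel with Rb: Rb‖R_L = (47.0 × 155) / (47.0 + 155) = 36.06 kΩ.
V_out = 32.1 × 36.06 / (8.20 + 36.06) = 32.1 × 36.06/44.26 = 26.2 V.
(Unloaded it would have been 27.3 V.)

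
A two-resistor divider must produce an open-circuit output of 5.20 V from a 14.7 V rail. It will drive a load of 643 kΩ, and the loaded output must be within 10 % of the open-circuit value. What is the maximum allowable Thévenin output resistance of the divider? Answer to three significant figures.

Loading drop = R_th/(R_th + R_L) ≤ 0.100, so R_th ≤ R_L · ε/(1−ε) = 643 kΩ × 0.100/0.9000 = 71.4 kΩ.

R_th ≤ 71.4 kΩ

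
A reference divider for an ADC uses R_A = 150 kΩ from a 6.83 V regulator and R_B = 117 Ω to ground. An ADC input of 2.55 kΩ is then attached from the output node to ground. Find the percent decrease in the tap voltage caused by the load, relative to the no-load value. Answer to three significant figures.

4.38 %

The divider's output (Thévenin) resistance is R_A‖R_B = 116.9 Ω.
Fractional drop under load = R_th/(R_th + R_L) = 116.9 / (116.9 + 2550) = 0.04384.
So the output falls by 4.38 %.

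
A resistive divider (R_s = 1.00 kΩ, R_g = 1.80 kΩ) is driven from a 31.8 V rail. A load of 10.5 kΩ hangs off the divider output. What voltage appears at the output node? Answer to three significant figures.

V_out ≈ 19.3 V

The load sits in parallel with R_g: R_g‖R_L = (1.80 × 10.5) / (1.80 + 10.5) = 1.537 kΩ.
V_out = 31.8 × 1.537 / (1.00 + 1.537) = 31.8 × 1.537/2.537 = 19.3 V.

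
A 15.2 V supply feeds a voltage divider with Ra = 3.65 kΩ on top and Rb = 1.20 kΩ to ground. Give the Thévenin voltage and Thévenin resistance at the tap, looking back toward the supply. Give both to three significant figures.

V_th is the open-circuit tap voltage: 15.2 × 1.20/(3.65 + 1.20) = 3.76 V.
With the supply zeroed, Ra and Rb appear in parallel from the tap: R_th = Ra‖Rb = (3.65 × 1.20)/4.850 = 903 Ω.

V_th = 3.76 V, R_th = 903 Ω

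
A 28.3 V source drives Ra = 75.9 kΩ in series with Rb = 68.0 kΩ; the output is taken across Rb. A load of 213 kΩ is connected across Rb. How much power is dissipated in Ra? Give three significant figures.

Total resistance from the source is Ra + (Rb‖R_L) = 127.4 kΩ, so I = 28.3/127.4 kΩ = 0.2221 mA.
P = I²·Ra = (0.2221 mA)² × 75.9 kΩ = 3.74 mW.

P ≈ 3.74 mW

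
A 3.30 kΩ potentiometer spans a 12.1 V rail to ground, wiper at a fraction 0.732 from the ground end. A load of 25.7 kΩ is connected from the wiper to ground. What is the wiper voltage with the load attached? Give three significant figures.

The wiper splits the pot into (1−α)R = 884.4 Ω above and αR = 2416 Ω below.
Lower section ‖ load = 2208 Ω.
V_wiper = 12.1 × 2208/(884.4 + 2208) = 8.64 V.

V ≈ 8.64 V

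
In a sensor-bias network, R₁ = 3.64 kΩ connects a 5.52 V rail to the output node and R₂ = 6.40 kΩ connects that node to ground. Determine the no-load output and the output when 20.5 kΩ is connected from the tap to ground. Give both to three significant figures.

Open-circuit: V = 5.52 × 6.40/(3.64 + 6.40) = 3.52 V.
With the load, R₂ becomes R₂‖R_L = 4.877 kΩ, so V = 5.52 × 4.877/8.517 = 3.16 V.

Unloaded: 3.52 V; loaded: 3.16 V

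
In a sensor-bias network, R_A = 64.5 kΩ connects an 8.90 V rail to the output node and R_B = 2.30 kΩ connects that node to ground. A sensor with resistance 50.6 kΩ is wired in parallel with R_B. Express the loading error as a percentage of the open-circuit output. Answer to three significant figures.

4.20 %

The divider's output (Thévenin) resistance is R_A‖R_B = 2.221 kΩ.
Fractional drop under load = R_th/(R_th + R_L) = 2.221 / (2.221 + 50.6) = 0.04204.
So the output falls by 4.20 %.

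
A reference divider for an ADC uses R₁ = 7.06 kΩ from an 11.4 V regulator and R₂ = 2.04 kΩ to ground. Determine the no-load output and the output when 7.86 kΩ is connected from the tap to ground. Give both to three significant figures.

Open-circuit: V = 11.4 × 2.04/(7.06 + 2.04) = 2.56 V.
With the load, R₂ becomes R₂‖R_L = 1.620 kΩ, so V = 11.4 × 1.620/8.680 = 2.13 V.

Unloaded: 2.56 V; loaded: 2.13 V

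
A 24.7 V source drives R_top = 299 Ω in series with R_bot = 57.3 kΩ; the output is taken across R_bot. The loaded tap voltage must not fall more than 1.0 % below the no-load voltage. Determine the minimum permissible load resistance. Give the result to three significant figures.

Output resistance R_th = R_top‖R_bot = (299 × 57300)/57600 = 297.4 Ω.
The fractional drop is R_th/(R_th + R_L); requiring this ≤ 0.0100 gives R_L ≥ R_th(1/0.0100 − 1) = 297.4 × 99.00 = 29.4 kΩ.

R_L(min) ≈ 29.4 kΩ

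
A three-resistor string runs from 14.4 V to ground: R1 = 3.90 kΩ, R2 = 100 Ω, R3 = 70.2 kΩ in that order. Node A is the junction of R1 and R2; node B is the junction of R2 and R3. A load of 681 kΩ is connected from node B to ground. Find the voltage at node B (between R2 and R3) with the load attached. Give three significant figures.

V ≈ 13.5 V

At node B, R3 is in parallel with the load: R3‖R_L = 63640 Ω.
Below node A the resistance is R2 + (R3‖R_L) = 63740 Ω, so V_A = 14.4 × 63740/67640 = 13.57 V.
Then V_B = V_A × (R3‖R_L)/(R2 + R3‖R_L) = 13.57 × 63640/63740 = 13.5 V.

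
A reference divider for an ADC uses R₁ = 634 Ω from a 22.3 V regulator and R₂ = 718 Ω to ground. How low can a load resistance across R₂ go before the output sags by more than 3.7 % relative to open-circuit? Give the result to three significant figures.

Output resistance R_th = R₁‖R₂ = (634 × 718)/1352 = 336.7 Ω.
The fractional drop is R_th/(R_th + R_L); requiring this ≤ 0.0370 gives R_L ≥ R_th(1/0.0370 − 1) = 336.7 × 26.03 = 8.76 kΩ.

R_L(min) ≈ 8.76 kΩ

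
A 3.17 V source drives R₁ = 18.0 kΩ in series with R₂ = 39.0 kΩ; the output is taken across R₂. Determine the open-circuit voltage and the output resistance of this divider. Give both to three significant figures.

V_th = 2.17 V, R_th = 12.3 kΩ

V_th is the open-circuit tap voltage: 3.17 × 39.0/(18.0 + 39.0) = 2.17 V.
With the supply zeroed, R₁ and R₂ appear in parallel from the tap: R_th = R₁‖R₂ = (18.0 × 39.0)/57.00 = 12.3 kΩ.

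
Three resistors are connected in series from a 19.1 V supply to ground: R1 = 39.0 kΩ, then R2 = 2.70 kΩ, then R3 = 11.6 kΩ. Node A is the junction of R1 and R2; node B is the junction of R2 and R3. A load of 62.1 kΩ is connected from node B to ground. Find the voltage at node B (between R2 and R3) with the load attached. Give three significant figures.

At node B, R3 is in parallel with the load: R3‖R_L = 9.774 kΩ.
Below node A the resistance is R2 + (R3‖R_L) = 12.47 kΩ, so V_A = 19.1 × 12.47/51.47 = 4.629 V.
Then V_B = V_A × (R3‖R_L)/(R2 + R3‖R_L) = 4.629 × 9.774/12.47 = 3.63 V.

V ≈ 3.63 V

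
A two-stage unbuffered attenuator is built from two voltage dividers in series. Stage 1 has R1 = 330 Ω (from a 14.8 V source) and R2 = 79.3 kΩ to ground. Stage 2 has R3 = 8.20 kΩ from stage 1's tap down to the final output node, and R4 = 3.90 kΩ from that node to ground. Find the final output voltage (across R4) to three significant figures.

Stage 2 presents R3+R4 = 12100 Ω as a load on stage 1's tap.
Stage 1's lower leg becomes R2‖(R3+R4) = 10500 Ω, so V_mid = 14.8 × 10500/10830 = 14.35 V.
Stage 2 is itself unloaded: V_out = V_mid × R4/(R3+R4) = 14.35 × 3900/12100 = 4.62 V.

V_out ≈ 4.62 V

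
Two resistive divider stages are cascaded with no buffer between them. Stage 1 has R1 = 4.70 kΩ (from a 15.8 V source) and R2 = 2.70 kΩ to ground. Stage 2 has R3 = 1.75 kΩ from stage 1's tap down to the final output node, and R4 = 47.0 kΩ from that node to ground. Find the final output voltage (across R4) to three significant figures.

V_out ≈ 5.37 V

Stage 2 presents R3+R4 = 48.75 kΩ as a load on stage 1's tap.
Stage 1's lower leg becomes R2‖(R3+R4) = 2.558 kΩ, so V_mid = 15.8 × 2.558/7.258 = 5.569 V.
Stage 2 is itself unloaded: V_out = V_mid × R4/(R3+R4) = 5.569 × 47.0/48.75 = 5.37 V.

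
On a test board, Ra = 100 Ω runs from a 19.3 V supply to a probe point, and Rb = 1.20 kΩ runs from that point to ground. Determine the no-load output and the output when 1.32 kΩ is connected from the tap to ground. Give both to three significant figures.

Open-circuit: V = 19.3 × 1200/(100 + 1200) = 17.8 V.
With the load, Rb becomes Rb‖R_L = 628.6 Ω, so V = 19.3 × 628.6/728.6 = 16.7 V.

Unloaded: 17.8 V; loaded: 16.7 V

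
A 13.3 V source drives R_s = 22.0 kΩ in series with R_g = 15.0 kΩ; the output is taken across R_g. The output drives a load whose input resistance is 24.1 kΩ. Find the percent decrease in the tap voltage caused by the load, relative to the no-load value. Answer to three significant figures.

Unloaded V = 13.3 × 15.0/37.00 = 5.392 V.
Loaded: R_g‖R_L = 9.246 kΩ, giving V = 13.3 × 9.246/31.25 = 3.935 V.
Drop = (5.392 − 3.935) / 5.392 = 27.0 %.

27.0 %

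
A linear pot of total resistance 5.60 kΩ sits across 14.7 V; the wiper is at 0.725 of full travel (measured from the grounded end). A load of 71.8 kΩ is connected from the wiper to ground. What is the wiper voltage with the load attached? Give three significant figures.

V ≈ 10.5 V

The wiper splits the pot into (1−α)R = 1.540 kΩ above and αR = 4.060 kΩ below.
Lower section ‖ load = 3.843 kΩ.
V_wiper = 14.7 × 3.843/(1.540 + 3.843) = 10.5 V.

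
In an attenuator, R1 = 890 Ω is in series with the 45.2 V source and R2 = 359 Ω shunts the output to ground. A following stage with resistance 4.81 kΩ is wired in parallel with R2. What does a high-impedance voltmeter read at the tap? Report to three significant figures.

The load sits in parallel with R2: R2‖R_L = (359 × 4810) / (359 + 4810) = 334.1 Ω.
V_out = 45.2 × 334.1 / (890 + 334.1) = 45.2 × 334.1/1224 = 12.3 V.

V_out ≈ 12.3 V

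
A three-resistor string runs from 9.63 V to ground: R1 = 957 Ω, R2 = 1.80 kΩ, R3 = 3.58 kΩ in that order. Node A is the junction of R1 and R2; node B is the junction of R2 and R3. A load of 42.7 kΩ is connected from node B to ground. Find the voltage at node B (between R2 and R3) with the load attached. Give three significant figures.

At node B, R3 is in parallel with the load: R3‖R_L = 3303 Ω.
Below node A the resistance is R2 + (R3‖R_L) = 5103 Ω, so V_A = 9.63 × 5103/6060 = 8.109 V.
Then V_B = V_A × (R3‖R_L)/(R2 + R3‖R_L) = 8.109 × 3303/5103 = 5.25 V.

V ≈ 5.25 V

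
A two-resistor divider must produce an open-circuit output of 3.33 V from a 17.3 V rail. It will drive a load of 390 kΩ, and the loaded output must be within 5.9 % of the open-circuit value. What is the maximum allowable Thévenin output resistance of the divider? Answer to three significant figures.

Loading drop = R_th/(R_th + R_L) ≤ 0.0590, so R_th ≤ R_L · ε/(1−ε) = 390 kΩ × 0.0590/0.9410 = 24.5 kΩ.

R_th ≤ 24.5 kΩ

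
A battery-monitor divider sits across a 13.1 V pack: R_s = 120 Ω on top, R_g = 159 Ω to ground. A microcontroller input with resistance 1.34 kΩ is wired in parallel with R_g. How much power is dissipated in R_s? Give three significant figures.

P ≈ 300 mW

Total resistance from the source is R_s + (R_g‖R_L) = 262.1 Ω, so I = 13.1/262.1 Ω = 49.97 mA.
P = I²·R_s = (49.97 mA)² × 120 Ω = 300 mW.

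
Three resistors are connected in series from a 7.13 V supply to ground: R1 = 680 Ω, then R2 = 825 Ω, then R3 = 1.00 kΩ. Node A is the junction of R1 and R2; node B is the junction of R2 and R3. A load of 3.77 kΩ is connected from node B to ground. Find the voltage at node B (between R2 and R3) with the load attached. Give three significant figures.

At node B, R3 is in parallel with the load: R3‖R_L = 790.4 Ω.
Below node A the resistance is R2 + (R3‖R_L) = 1615 Ω, so V_A = 7.13 × 1615/2295 = 5.018 V.
Then V_B = V_A × (R3‖R_L)/(R2 + R3‖R_L) = 5.018 × 790.4/1615 = 2.46 V.

V ≈ 2.46 V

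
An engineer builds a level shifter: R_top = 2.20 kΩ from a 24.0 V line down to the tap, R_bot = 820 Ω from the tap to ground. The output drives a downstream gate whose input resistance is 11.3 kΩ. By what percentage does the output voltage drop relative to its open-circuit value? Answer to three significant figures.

The divider's output (Thévenin) resistance is R_top‖R_bot = 597.4 Ω.
Fractional drop under load = R_th/(R_th + R_L) = 597.4 / (597.4 + 11300) = 0.05021.
So the output falls by 5.02 %.

5.02 %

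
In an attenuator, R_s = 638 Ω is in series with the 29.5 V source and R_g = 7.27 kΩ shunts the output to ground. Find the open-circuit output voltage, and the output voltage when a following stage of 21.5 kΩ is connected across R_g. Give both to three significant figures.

Open-circuit: V = 29.5 × 7270/(638 + 7270) = 27.1 V.
With the load, R_g becomes R_g‖R_L = 5433 Ω, so V = 29.5 × 5433/6071 = 26.4 V.

Unloaded: 27.1 V; loaded: 26.4 V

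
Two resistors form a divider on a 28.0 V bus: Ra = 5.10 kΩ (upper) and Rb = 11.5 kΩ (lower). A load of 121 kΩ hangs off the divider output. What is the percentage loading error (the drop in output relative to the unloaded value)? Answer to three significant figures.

2.84 %

The divider's output (Thévenin) resistance is Ra‖Rb = 3.533 kΩ.
Fractional drop under load = R_th/(R_th + R_L) = 3.533 / (3.533 + 121) = 0.02837.
So the output falls by 2.84 %.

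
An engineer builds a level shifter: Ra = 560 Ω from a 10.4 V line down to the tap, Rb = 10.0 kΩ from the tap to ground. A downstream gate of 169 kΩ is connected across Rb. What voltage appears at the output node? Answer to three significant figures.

V_out ≈ 9.82 V

The load sits in parallel with Rb: Rb‖R_L = (10000 × 169000) / (10000 + 169000) = 9441 Ω.
V_out = 10.4 × 9441 / (560 + 9441) = 10.4 × 9441/10000 = 9.82 V.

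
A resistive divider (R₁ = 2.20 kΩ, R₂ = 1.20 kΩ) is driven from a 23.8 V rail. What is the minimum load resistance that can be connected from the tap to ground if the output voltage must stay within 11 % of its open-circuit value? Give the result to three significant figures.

Output resistance R_th = R₁‖R₂ = (2200 × 1200)/3400 = 776.5 Ω.
The fractional drop is R_th/(R_th + R_L); requiring this ≤ 0.110 gives R_L ≥ R_th(1/0.110 − 1) = 776.5 × 8.091 = 6.28 kΩ.

R_L(min) ≈ 6.28 kΩ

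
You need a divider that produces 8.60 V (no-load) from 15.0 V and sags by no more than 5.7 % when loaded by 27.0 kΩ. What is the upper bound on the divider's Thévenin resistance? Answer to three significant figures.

R_th ≤ 1.63 kΩ

Loading drop = R_th/(R_th + R_L) ≤ 0.0570, so R_th ≤ R_L · ε/(1−ε) = 27.0 kΩ × 0.0570/0.9430 = 1.63 kΩ.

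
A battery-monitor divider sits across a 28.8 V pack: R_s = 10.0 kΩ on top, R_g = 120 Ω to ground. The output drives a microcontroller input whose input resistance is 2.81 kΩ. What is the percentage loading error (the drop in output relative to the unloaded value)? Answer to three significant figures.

The divider's output (Thévenin) resistance is R_s‖R_g = 118.6 Ω.
Fractional drop under load = R_th/(R_th + R_L) = 118.6 / (118.6 + 2810) = 0.04049.
So the output falls by 4.05 %.

4.05 %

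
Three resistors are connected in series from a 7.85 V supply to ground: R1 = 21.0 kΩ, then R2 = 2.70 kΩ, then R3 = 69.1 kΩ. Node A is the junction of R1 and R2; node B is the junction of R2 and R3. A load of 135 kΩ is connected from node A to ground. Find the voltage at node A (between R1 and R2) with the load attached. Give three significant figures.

Below node A the series string R2+R3 = 71.80 kΩ sits in parallel with the 135 kΩ load: 46.87 kΩ.
V_A = 7.85 × 46.87/(21.0 + 46.87) = 5.42 V.

V ≈ 5.42 V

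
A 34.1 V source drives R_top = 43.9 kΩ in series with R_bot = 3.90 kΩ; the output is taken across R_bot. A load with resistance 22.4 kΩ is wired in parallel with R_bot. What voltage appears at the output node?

V_out ≈ 2.40 V

The load sits in parallel with R_bot: R_bot‖R_L = (3.90 × 22.4) / (3.90 + 22.4) = 3.322 kΩ.
V_out = 34.1 × 3.322 / (43.9 + 3.322) = 34.1 × 3.322/47.22 = 2.40 V.
(Unloaded it would have been 2.78 V.)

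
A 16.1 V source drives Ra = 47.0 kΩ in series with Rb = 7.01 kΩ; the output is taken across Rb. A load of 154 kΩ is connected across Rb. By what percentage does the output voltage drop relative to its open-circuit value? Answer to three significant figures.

The divider's output (Thévenin) resistance is Ra‖Rb = 6.100 kΩ.
Fractional drop under load = R_th/(R_th + R_L) = 6.100 / (6.100 + 154) = 0.03810.
So the output falls by 3.81 %.

3.81 %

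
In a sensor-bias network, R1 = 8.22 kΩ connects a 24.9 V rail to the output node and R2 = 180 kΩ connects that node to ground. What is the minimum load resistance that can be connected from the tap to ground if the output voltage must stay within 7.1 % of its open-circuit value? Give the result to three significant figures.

Output resistance R_th = R1‖R2 = (8.22 × 180)/188.2 = 7.861 kΩ.
The fractional drop is R_th/(R_th + R_L); requiring this ≤ 0.0710 gives R_L ≥ R_th(1/0.0710 − 1) = 7.861 × 13.08 = 103 kΩ.

R_L(min) ≈ 103 kΩ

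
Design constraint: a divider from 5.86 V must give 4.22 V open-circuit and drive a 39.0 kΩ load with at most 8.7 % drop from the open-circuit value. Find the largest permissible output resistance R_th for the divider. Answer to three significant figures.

Loading drop = R_th/(R_th + R_L) ≤ 0.0870, so R_th ≤ R_L · ε/(1−ε) = 39.0 kΩ × 0.0870/0.9130 = 3.72 kΩ.

R_th ≤ 3.72 kΩ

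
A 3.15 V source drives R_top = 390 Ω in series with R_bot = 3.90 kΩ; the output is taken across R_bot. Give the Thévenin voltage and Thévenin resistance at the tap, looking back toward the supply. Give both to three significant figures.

V_th = 2.86 V, R_th = 355 Ω

V_th is the open-circuit tap voltage: 3.15 × 3900/(390 + 3900) = 2.86 V.
With the supply zeroed, R_top and R_bot appear in parallel from the tap: R_th = R_top‖R_bot = (390 × 3900)/4290 = 355 Ω.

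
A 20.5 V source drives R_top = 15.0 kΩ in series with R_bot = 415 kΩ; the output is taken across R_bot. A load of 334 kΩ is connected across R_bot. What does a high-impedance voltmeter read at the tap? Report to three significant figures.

The load sits in parallel with R_bot: R_bot‖R_L = (415 × 334) / (415 + 334) = 185.1 kΩ.
V_out = 20.5 × 185.1 / (15.0 + 185.1) = 20.5 × 185.1/200.1 = 19.0 V.

V_out ≈ 19.0 V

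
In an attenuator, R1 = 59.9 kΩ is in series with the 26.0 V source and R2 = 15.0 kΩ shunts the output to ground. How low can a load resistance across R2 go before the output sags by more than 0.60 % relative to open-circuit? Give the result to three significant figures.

Output resistance R_th = R1‖R2 = (59.9 × 15.0)/74.90 = 12.00 kΩ.
The fractional drop is R_th/(R_th + R_L); requiring this ≤ 0.00600 gives R_L ≥ R_th(1/0.00600 − 1) = 12.00 × 165.7 = 1.99 MΩ.

R_L(min) ≈ 1.99 MΩ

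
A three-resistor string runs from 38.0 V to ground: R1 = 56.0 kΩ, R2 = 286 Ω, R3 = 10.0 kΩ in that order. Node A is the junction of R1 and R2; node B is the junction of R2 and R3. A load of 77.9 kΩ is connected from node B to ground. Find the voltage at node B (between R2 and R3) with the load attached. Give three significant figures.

V ≈ 5.17 V

At node B, R3 is in parallel with the load: R3‖R_L = 8862 Ω.
Below node A the resistance is R2 + (R3‖R_L) = 9148 Ω, so V_A = 38.0 × 9148/65150 = 5.336 V.
Then V_B = V_A × (R3‖R_L)/(R2 + R3‖R_L) = 5.336 × 8862/9148 = 5.17 V.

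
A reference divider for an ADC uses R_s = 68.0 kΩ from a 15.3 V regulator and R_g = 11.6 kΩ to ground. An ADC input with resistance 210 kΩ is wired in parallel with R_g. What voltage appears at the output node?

The load sits in parallel with R_g: R_g‖R_L = (11.6 × 210) / (11.6 + 210) = 10.99 kΩ.
V_out = 15.3 × 10.99 / (68.0 + 10.99) = 15.3 × 10.99/78.99 = 2.13 V.

V_out ≈ 2.13 V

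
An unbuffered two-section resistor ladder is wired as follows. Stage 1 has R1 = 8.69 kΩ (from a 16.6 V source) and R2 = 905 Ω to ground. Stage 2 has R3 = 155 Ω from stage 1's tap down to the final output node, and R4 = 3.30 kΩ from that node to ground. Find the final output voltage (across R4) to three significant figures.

V_out ≈ 1.21 V

Stage 2 presents R3+R4 = 3455 Ω as a load on stage 1's tap.
Stage 1's lower leg becomes R2‖(R3+R4) = 717.2 Ω, so V_mid = 16.6 × 717.2/9407 = 1.265 V.
Stage 2 is itself unloaded: V_out = V_mid × R4/(R3+R4) = 1.265 × 3300/3455 = 1.21 V.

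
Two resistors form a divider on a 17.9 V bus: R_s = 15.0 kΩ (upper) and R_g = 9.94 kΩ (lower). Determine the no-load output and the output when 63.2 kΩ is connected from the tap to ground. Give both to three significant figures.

Unloaded: 7.13 V; loaded: 6.52 V

Open-circuit: V = 17.9 × 9.94/(15.0 + 9.94) = 7.13 V.
With the load, R_g becomes R_g‖R_L = 8.589 kΩ, so V = 17.9 × 8.589/23.59 = 6.52 V.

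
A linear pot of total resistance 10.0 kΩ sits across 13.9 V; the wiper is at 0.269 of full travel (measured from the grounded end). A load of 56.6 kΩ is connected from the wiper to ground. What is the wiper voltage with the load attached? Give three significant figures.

The wiper splits the pot into (1−α)R = 7.310 kΩ above and αR = 2.690 kΩ below.
Lower section ‖ load = 2.568 kΩ.
V_wiper = 13.9 × 2.568/(7.310 + 2.568) = 3.61 V.

V ≈ 3.61 V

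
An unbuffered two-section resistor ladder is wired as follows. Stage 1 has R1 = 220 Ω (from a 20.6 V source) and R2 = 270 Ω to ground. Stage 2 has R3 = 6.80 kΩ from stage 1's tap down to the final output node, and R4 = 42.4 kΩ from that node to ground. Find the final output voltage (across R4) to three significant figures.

Stage 2 presents R3+R4 = 49200 Ω as a load on stage 1's tap.
Stage 1's lower leg becomes R2‖(R3+R4) = 268.5 Ω, so V_mid = 20.6 × 268.5/488.5 = 11.32 V.
Stage 2 is itself unloaded: V_out = V_mid × R4/(R3+R4) = 11.32 × 42400/49200 = 9.76 V.

V_out ≈ 9.76 V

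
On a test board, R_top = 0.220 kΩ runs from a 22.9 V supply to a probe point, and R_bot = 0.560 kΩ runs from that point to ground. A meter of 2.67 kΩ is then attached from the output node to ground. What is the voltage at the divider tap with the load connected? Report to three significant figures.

The load sits in parallel with R_bot: R_bot‖R_L = (560 × 2670) / (560 + 2670) = 462.9 Ω.
V_out = 22.9 × 462.9 / (220 + 462.9) = 22.9 × 462.9/682.9 = 15.5 V.
(Unloaded it would have been 16.4 V.)

V_out ≈ 15.5 V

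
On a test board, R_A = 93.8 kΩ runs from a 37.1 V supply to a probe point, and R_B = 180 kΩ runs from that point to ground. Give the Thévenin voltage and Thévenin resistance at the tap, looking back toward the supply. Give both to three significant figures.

V_th = 24.4 V, R_th = 61.7 kΩ

V_th is the open-circuit tap voltage: 37.1 × 180/(93.8 + 180) = 24.4 V.
With the supply zeroed, R_A and R_B appear in parallel from the tap: R_th = R_A‖R_B = (93.8 × 180)/273.8 = 61.7 kΩ.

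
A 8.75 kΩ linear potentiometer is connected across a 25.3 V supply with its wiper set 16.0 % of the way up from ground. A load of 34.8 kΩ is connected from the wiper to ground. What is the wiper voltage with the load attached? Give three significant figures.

V ≈ 3.92 V

The wiper splits the pot into (1−α)R = 7.350 kΩ above and αR = 1.400 kΩ below.
Lower section ‖ load = 1.346 kΩ.
V_wiper = 25.3 × 1.346/(7.350 + 1.346) = 3.92 V.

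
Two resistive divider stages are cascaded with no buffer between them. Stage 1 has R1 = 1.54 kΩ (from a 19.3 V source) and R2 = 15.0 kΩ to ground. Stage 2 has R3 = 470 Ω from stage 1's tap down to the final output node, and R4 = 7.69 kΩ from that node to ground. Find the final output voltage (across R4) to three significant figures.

Stage 2 presents R3+R4 = 8160 Ω as a load on stage 1's tap.
Stage 1's lower leg becomes R2‖(R3+R4) = 5285 Ω, so V_mid = 19.3 × 5285/6825 = 14.95 V.
Stage 2 is itself unloaded: V_out = V_mid × R4/(R3+R4) = 14.95 × 7690/8160 = 14.1 V.

V_out ≈ 14.1 V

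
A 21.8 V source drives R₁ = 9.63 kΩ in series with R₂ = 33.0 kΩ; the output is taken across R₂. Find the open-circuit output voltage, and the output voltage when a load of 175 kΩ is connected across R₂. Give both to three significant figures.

Unloaded: 16.9 V; loaded: 16.2 V

Open-circuit: V = 21.8 × 33.0/(9.63 + 33.0) = 16.9 V.
With the load, R₂ becomes R₂‖R_L = 27.76 kΩ, so V = 21.8 × 27.76/37.39 = 16.2 V.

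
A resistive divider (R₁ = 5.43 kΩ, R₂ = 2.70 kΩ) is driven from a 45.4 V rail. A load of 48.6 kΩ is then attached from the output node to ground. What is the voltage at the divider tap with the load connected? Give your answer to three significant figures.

The load sits in parallel with R₂: R₂‖R_L = (2.70 × 48.6) / (2.70 + 48.6) = 2.558 kΩ.
V_out = 45.4 × 2.558 / (5.43 + 2.558) = 45.4 × 2.558/7.988 = 14.5 V.

V_out ≈ 14.5 V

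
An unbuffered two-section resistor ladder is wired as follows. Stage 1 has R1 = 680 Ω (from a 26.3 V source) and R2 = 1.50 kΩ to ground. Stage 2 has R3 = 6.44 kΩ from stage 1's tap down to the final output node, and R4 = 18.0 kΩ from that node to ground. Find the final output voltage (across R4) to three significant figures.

V_out ≈ 13.1 V

Stage 2 presents R3+R4 = 24440 Ω as a load on stage 1's tap.
Stage 1's lower leg becomes R2‖(R3+R4) = 1413 Ω, so V_mid = 26.3 × 1413/2093 = 17.76 V.
Stage 2 is itself unloaded: V_out = V_mid × R4/(R3+R4) = 17.76 × 18000/24440 = 13.1 V.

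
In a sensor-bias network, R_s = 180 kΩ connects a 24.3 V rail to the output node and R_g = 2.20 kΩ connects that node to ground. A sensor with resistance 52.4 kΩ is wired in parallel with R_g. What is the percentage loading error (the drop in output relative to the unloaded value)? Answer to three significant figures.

The divider's output (Thévenin) resistance is R_s‖R_g = 2.173 kΩ.
Fractional drop under load = R_th/(R_th + R_L) = 2.173 / (2.173 + 52.4) = 0.03983.
So the output falls by 3.98 %.

3.98 %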